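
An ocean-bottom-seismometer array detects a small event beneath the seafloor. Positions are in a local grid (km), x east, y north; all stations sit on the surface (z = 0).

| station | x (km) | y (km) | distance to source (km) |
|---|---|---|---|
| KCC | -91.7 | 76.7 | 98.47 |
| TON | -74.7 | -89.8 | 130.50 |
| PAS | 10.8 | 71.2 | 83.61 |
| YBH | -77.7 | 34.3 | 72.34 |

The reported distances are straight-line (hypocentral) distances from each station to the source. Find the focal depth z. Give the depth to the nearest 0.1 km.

52.8 km

Each station gives a sphere (x−x_i)² + (y−y_i)² + z² = d_i² (stations at z=0).
Subtracting the KCC sphere from TON and PAS: z² cancels, leaving linear equations in x and y:
34.0 x − 333.0 y = -7981.56
205.0 x − 11.0 y = -6399.99
Solving: x ≈ -30.098, y ≈ 20.896 km (keep extra digits for the depth step; rounded: -30.1, 20.9).
Then from the KCC sphere: z² = 98.47² − (x + 91.7)² − (y − 76.7)² with x = -30.098, y = 20.896, so z ≈ 52.796 ≈ 52.8 km.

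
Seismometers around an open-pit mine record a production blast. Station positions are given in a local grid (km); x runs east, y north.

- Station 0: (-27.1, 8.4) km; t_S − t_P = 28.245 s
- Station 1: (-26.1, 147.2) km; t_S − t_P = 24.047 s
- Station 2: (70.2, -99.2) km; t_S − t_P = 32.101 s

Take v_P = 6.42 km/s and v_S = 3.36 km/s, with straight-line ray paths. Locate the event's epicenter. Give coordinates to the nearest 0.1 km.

Distance from S−P lag: d = Δt · v_P v_S / (v_P − v_S) = Δt · (6.42·3.36)/(6.42−3.36) ≈ 7.0494·Δt.
So d_Station 0 = 199.11, d_Station 1 = 169.52, d_Station 2 = 226.29 km.
Circle about each station: (x + 27.1)² + (y − 8.4)² = 199.11²; (x + 26.1)² + (y − 147.2)² = 169.52²; (x − 70.2)² + (y + 99.2)² = 226.29².
Subtracting the Station 0 equation from the Station 1 and Station 2 equations removes the quadratic terms:
2.0 x + 277.6 y = 32451.84
194.6 x − 215.2 y = 2401.34
Solving the 2×2 system: x ≈ 140.5, y ≈ 115.9 km.

(140.5, 115.9)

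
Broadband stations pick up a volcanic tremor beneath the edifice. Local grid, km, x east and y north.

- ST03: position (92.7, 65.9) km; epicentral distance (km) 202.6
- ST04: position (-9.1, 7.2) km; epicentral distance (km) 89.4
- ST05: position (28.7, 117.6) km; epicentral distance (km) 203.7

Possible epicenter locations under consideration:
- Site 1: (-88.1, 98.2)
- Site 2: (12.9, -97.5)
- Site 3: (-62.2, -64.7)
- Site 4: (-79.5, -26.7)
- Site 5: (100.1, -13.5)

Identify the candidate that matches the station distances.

For each candidate, compare |candidate − station| to the reported distance:
Site 1: residuals ST03 18.9, ST04 31.1, ST05 85.3 → max 85.3 km
Site 2: residuals ST03 20.8, ST04 17.6, ST05 12.0 → max 20.8 km
Site 3: residuals ST03 0.0, ST04 0.0, ST05 0.0 → max 0.0 km
Site 4: residuals ST03 7.1, ST04 11.3, ST05 23.3 → max 23.3 km
Site 5: residuals ST03 122.9, ST04 21.7, ST05 54.4 → max 122.9 km
Only Site 3 has all residuals ≈ 0.

Site 3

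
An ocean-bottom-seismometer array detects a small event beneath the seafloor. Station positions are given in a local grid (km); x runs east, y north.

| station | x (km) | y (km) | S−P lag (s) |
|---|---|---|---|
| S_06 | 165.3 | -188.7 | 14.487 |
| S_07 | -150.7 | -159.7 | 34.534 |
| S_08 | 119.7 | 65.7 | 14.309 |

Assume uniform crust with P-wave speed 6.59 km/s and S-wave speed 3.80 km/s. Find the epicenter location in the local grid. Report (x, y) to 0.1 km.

Distance from S−P lag: d = Δt · v_P v_S / (v_P − v_S) = Δt · (6.59·3.80)/(6.59−3.80) ≈ 8.9756·Δt.
So d_S_06 = 130.03, d_S_07 = 309.96, d_S_08 = 128.43 km.
Circle about each station: (x − 165.3)² + (y + 188.7)² = 130.03²; (x + 150.7)² + (y + 159.7)² = 309.96²; (x − 119.7)² + (y − 65.7)² = 128.43².
Subtracting pairs of circle equations eliminates x²+y² and gives linear equations (the radical axes):
-632.0 x + 58.0 y = -93884.60
-91.2 x + 508.8 y = -43873.66
Solving the 2×2 system: x ≈ 143.0, y ≈ -60.6 km.
Check against S_06 (with the unrounded x, y): √((x − 165.3)²+(y + 188.7)²) = 130.03 ≈ 130.03 km. ✓

(143.0, -60.6)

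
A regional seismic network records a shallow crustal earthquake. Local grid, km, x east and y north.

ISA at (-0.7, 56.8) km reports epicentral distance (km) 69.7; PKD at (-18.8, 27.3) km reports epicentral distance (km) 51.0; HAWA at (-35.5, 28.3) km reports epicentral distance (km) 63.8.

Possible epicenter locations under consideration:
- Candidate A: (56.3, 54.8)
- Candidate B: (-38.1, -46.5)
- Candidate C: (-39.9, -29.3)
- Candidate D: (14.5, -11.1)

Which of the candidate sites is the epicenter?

Candidate D

For each candidate, compare |candidate − station| to the reported distance:
Candidate A: residuals ISA 12.7, PKD 29.0, HAWA 31.7 → max 31.7 km
Candidate B: residuals ISA 40.2, PKD 25.3, HAWA 11.0 → max 40.2 km
Candidate C: residuals ISA 24.9, PKD 9.4, HAWA 6.0 → max 24.9 km
Candidate D: residuals ISA 0.1, PKD 0.2, HAWA 0.1 → max 0.2 km
Only Candidate D has all residuals ≈ 0.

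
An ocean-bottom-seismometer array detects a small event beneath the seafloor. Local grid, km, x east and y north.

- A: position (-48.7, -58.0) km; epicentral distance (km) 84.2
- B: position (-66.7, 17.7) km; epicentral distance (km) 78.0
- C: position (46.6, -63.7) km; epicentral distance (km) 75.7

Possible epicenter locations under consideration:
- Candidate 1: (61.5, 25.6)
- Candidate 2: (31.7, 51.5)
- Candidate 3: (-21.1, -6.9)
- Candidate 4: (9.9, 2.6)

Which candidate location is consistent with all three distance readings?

For each candidate, compare |candidate − station| to the reported distance:
Candidate 1: residuals A 54.1, B 50.4, C 14.8 → max 54.1 km
Candidate 2: residuals A 51.6, B 26.0, C 40.5 → max 51.6 km
Candidate 3: residuals A 26.1, B 26.2, C 12.7 → max 26.2 km
Candidate 4: residuals A 0.1, B 0.1, C 0.1 → max 0.1 km
Only Candidate 4 has all residuals ≈ 0.

Candidate 4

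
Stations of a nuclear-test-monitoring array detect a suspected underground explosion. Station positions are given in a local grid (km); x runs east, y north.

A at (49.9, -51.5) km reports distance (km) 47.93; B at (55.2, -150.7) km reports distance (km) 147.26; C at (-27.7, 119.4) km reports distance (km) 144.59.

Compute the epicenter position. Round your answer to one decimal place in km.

48.3 km east, -3.6 km north

Circle about each station: (x − 49.9)² + (y + 51.5)² = 47.93²; (x − 55.2)² + (y + 150.7)² = 147.26²; (x + 27.7)² + (y − 119.4)² = 144.59².
Subtracting the A equation from the B and C equations removes the quadratic terms:
10.6 x − 198.4 y = 1227.05
-155.2 x + 341.8 y = -8727.59
Solving the 2×2 system: x ≈ 48.3, y ≈ -3.6 km.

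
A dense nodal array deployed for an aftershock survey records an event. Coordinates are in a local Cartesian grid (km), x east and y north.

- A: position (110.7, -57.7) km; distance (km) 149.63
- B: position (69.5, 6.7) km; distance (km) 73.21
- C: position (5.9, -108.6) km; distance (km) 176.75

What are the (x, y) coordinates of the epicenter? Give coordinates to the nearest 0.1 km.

(27.7, 66.8)

Circle about each station: (x − 110.7)² + (y + 57.7)² = 149.63²; (x − 69.5)² + (y − 6.7)² = 73.21²; (x − 5.9)² + (y + 108.6)² = 176.75².
Subtracting pairs of circle equations eliminates x²+y² and gives linear equations (the radical axes):
-82.4 x + 128.8 y = 6320.79
-209.6 x − 101.8 y = -12606.44
Solving the 2×2 system: x ≈ 27.7, y ≈ 66.8 km.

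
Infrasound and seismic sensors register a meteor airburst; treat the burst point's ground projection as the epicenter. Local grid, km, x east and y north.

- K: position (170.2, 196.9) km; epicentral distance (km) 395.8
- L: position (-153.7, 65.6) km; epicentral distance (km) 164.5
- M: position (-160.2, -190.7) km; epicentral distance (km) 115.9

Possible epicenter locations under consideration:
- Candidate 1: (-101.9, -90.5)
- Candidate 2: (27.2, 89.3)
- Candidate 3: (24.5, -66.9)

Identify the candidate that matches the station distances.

Candidate 1

For each candidate, compare |candidate − station| to the reported distance:
Candidate 1: residuals K 0.0, L 0.0, M 0.0 → max 0.0 km
Candidate 2: residuals K 216.8, L 17.9, M 221.0 → max 221.0 km
Candidate 3: residuals K 94.4, L 57.6, M 106.5 → max 106.5 km
Only Candidate 1 has all residuals ≈ 0.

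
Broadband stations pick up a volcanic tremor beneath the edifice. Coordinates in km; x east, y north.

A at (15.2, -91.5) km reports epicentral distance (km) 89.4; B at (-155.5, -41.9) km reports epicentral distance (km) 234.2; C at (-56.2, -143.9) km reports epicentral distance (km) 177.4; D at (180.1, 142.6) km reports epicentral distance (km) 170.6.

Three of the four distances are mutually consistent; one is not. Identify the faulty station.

D

Solve using three stations at a time. Using A, B, C (subtract circle equations pairwise → linear system) gives (x, y) ≈ (78.3, -28.3).
Distances from that point to each station vs reported:
  A: calculated 89.3 vs reported 89.4 → residual 0.1 km
  B: calculated 234.2 vs reported 234.2 → residual 0.0 km
  C: calculated 177.4 vs reported 177.4 → residual 0.0 km
  D: calculated 198.9 vs reported 170.6 → residual 28.3 km
A, B, C are mutually consistent (residuals ≈ 0); D is off by 28.3 km.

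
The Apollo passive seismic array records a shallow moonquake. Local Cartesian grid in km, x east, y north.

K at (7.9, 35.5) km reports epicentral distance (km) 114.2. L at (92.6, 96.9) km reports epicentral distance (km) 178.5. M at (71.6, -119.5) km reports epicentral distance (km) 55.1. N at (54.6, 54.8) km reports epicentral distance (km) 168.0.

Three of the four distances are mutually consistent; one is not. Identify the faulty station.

Solve using three stations at a time. Using K, L, M (subtract circle equations pairwise → linear system) gives (x, y) ≈ (40.7, -73.9).
Distances from that point to each station vs reported:
  K: calculated 114.2 vs reported 114.2 → residual 0.0 km
  L: calculated 178.5 vs reported 178.5 → residual 0.0 km
  M: calculated 55.1 vs reported 55.1 → residual 0.0 km
  N: calculated 129.4 vs reported 168.0 → residual 38.6 km
K, L, M are mutually consistent (residuals ≈ 0); N is off by 38.6 km.

N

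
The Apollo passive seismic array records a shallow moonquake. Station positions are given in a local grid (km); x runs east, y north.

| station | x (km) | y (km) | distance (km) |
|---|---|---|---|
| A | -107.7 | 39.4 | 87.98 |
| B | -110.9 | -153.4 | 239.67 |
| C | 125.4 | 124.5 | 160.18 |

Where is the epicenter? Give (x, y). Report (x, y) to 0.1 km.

-25.4 km east, 70.5 km north

Circle about each station: (x + 107.7)² + (y − 39.4)² = 87.98²; (x + 110.9)² + (y + 153.4)² = 239.67²; (x − 125.4)² + (y − 124.5)² = 160.18².
Subtracting the A equation from the B and C equations removes the quadratic terms:
-6.4 x − 385.6 y = -27022.51
466.2 x + 170.2 y = 156.61
Solving the 2×2 system: x ≈ -25.4, y ≈ 70.5 km.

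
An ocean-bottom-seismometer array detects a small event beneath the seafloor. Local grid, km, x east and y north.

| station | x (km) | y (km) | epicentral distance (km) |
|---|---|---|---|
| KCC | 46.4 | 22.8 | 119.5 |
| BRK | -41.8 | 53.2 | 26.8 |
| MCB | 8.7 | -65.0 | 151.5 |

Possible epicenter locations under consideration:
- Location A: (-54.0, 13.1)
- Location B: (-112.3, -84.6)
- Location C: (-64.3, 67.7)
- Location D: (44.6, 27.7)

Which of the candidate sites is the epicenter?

For each candidate, compare |candidate − station| to the reported distance:
Location A: residuals KCC 18.6, BRK 15.1, MCB 51.3 → max 51.3 km
Location B: residuals KCC 72.1, BRK 128.0, MCB 28.9 → max 128.0 km
Location C: residuals KCC 0.0, BRK 0.0, MCB 0.0 → max 0.0 km
Location D: residuals KCC 114.3, BRK 63.3, MCB 52.1 → max 114.3 km
Only Location C has all residuals ≈ 0.

Location C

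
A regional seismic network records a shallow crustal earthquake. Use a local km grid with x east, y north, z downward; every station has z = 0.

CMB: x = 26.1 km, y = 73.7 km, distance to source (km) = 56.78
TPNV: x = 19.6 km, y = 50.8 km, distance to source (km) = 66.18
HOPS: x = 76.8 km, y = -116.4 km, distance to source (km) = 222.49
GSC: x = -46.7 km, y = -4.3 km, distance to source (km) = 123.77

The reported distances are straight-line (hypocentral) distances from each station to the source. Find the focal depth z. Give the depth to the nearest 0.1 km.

52.8 km

Each station gives a sphere (x−x_i)² + (y−y_i)² + z² = d_i² (stations at z=0).
Subtracting the CMB sphere from TPNV and HOPS: z² cancels, leaving linear equations in x and y:
-13.0 x − 45.8 y = -4303.92
101.4 x − 380.2 y = -32943.53
Solving: x ≈ 13.304, y ≈ 90.196 km (keep extra digits for the depth step; rounded: 13.3, 90.2).
Then from the CMB sphere: z² = 56.78² − (x − 26.1)² − (y − 73.7)² with x = 13.304, y = 90.196, so z ≈ 52.803 ≈ 52.8 km.
Check against GSC (with the unrounded solution): distance 123.77 ≈ 123.77 km. ✓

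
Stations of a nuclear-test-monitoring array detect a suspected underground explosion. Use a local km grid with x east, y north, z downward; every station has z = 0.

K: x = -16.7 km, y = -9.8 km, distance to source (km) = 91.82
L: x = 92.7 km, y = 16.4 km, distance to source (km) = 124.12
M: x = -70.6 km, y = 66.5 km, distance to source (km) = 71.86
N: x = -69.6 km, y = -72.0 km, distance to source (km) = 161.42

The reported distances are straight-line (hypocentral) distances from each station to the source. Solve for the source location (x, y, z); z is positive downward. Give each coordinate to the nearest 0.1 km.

Each station gives a sphere (x−x_i)² + (y−y_i)² + z² = d_i² (stations at z=0).
Subtracting the K sphere from L and M: z² cancels, leaving linear equations in x and y:
218.8 x + 52.4 y = 1512.46
-107.8 x + 152.6 y = 12298.73
Solving: x ≈ -10.596, y ≈ 73.109 km (keep extra digits for the depth step; rounded: -10.6, 73.1).
Then from the K sphere: z² = 91.82² − (x + 16.7)² − (y + 9.8)² with x = -10.596, y = 73.109, so z ≈ 38.984 ≈ 39.0 km.

x ≈ -10.6 km, y ≈ 73.1 km, depth ≈ 39.0 km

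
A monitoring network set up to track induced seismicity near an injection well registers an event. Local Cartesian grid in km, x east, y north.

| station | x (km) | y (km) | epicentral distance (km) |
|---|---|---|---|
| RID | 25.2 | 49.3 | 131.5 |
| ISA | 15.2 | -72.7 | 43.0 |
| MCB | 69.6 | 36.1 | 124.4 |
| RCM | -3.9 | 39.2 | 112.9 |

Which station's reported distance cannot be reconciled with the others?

Solve using three stations at a time. Using RID, ISA, RCM (subtract circle equations pairwise → linear system) gives (x, y) ≈ (-27.4, -71.1).
Distances from that point to each station vs reported:
  RID: calculated 131.4 vs reported 131.5 → residual 0.1 km
  ISA: calculated 42.7 vs reported 43.0 → residual 0.3 km
  MCB: calculated 144.6 vs reported 124.4 → residual 20.2 km
  RCM: calculated 112.8 vs reported 112.9 → residual 0.1 km
RID, ISA, RCM are mutually consistent (residuals ≈ 0); MCB is off by 20.2 km.

MCB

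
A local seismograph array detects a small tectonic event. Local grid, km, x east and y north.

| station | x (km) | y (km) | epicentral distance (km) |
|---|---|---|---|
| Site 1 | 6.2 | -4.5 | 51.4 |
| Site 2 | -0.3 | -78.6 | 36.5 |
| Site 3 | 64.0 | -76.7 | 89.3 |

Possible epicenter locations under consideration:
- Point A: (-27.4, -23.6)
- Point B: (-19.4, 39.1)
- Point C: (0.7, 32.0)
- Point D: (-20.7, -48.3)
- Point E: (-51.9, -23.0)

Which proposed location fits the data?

For each candidate, compare |candidate − station| to the reported distance:
Point A: residuals Site 1 12.8, Site 2 24.8, Site 3 16.4 → max 24.8 km
Point B: residuals Site 1 0.8, Site 2 82.7, Site 3 53.4 → max 82.7 km
Point C: residuals Site 1 14.5, Site 2 74.1, Site 3 36.5 → max 74.1 km
Point D: residuals Site 1 0.0, Site 2 0.0, Site 3 0.0 → max 0.0 km
Point E: residuals Site 1 9.6, Site 2 39.4, Site 3 38.4 → max 39.4 km
Only Point D has all residuals ≈ 0.

Point D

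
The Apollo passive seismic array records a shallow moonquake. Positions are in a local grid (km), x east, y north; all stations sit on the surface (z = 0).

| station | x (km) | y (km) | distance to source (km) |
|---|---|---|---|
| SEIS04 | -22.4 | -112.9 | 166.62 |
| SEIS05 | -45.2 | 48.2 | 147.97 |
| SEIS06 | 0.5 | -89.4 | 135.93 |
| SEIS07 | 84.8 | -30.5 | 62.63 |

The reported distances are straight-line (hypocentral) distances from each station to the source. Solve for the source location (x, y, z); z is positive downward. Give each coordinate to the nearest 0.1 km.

Each station gives a sphere (x−x_i)² + (y−y_i)² + z² = d_i² (stations at z=0).
Subtracting the SEIS04 sphere from SEIS05 and SEIS06: z² cancels, leaving linear equations in x and y:
-45.6 x + 322.2 y = -3014.79
45.8 x + 47.0 y = 4029.70
Solving: x ≈ 85.211, y ≈ 2.703 km (keep extra digits for the depth step; rounded: 85.2, 2.7).
Then from the SEIS04 sphere: z² = 166.62² − (x + 22.4)² − (y + 112.9)² with x = 85.211, y = 2.703, so z ≈ 53.085 ≈ 53.1 km.

(85.2, 2.7, 53.1)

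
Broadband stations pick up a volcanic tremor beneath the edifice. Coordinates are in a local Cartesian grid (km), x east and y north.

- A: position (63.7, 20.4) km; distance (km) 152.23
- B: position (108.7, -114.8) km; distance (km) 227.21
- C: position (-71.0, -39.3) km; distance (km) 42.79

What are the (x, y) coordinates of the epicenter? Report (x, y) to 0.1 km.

Circle about each station: (x − 63.7)² + (y − 20.4)² = 152.23²; (x − 108.7)² + (y + 114.8)² = 227.21²; (x + 71.0)² + (y + 39.3)² = 42.79².
Subtracting pairs of circle equations eliminates x²+y² and gives linear equations (the radical axes):
90.0 x − 270.4 y = -7929.53
-269.4 x − 119.4 y = 23454.63
Solving the 2×2 system: x ≈ -87.2, y ≈ 0.3 km.

(-87.2, 0.3)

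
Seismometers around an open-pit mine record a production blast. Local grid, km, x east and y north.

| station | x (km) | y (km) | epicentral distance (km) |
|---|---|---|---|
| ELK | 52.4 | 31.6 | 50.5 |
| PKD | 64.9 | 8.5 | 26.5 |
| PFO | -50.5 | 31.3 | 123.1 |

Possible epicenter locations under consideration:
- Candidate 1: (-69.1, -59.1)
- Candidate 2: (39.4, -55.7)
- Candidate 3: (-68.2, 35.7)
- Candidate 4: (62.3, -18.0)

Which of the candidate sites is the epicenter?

Candidate 4

For each candidate, compare |candidate − station| to the reported distance:
Candidate 1: residuals ELK 101.1, PKD 123.6, PFO 30.8 → max 123.6 km
Candidate 2: residuals ELK 37.8, PKD 42.6, PFO 2.0 → max 42.6 km
Candidate 3: residuals ELK 70.2, PKD 109.4, PFO 104.9 → max 109.4 km
Candidate 4: residuals ELK 0.1, PKD 0.1, PFO 0.0 → max 0.1 km
Only Candidate 4 has all residuals ≈ 0.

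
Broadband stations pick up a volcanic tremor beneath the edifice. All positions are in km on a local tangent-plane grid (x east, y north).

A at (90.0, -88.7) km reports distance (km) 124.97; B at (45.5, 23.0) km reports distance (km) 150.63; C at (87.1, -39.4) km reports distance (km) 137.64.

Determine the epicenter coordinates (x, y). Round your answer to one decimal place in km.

Circle about each station: (x − 90.0)² + (y + 88.7)² = 124.97²; (x − 45.5)² + (y − 23.0)² = 150.63²; (x − 87.1)² + (y + 39.4)² = 137.64².
Subtracting the A equation from the B and C equations removes the quadratic terms:
-89.0 x + 223.4 y = -20440.34
-5.8 x + 98.6 y = -10156.19
Solving the 2×2 system: x ≈ -33.9, y ≈ -105.0 km.

-33.9 km east, -105.0 km north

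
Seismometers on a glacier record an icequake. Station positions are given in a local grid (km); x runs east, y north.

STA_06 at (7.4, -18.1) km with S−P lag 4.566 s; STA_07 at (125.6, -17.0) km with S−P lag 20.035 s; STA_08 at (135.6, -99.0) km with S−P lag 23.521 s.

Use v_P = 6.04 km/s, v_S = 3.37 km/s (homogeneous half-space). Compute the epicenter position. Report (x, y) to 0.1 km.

(-27.0, -23.4)

Distance from S−P lag: d = Δt · v_P v_S / (v_P − v_S) = Δt · (6.04·3.37)/(6.04−3.37) ≈ 7.6235·Δt.
So d_STA_06 = 34.81, d_STA_07 = 152.74, d_STA_08 = 179.31 km.
Circle about each station: (x − 7.4)² + (y + 18.1)² = 34.81²; (x − 125.6)² + (y + 17.0)² = 152.74²; (x − 135.6)² + (y + 99.0)² = 179.31².
Subtracting pairs of circle equations eliminates x²+y² and gives linear equations (the radical axes):
236.4 x + 2.2 y = -6435.78
256.4 x − 161.8 y = -3134.35
Solving the 2×2 system: x ≈ -27.0, y ≈ -23.4 km.
Check against STA_06 (with the unrounded x, y): √((x − 7.4)²+(y + 18.1)²) = 34.82 ≈ 34.81 km. ✓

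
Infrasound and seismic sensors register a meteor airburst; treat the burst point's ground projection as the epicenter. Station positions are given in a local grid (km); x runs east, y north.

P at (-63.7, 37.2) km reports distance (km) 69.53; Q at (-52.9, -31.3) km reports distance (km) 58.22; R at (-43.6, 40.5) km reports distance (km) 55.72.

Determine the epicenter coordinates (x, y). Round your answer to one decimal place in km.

Circle about each station: (x + 63.7)² + (y − 37.2)² = 69.53²; (x + 52.9)² + (y + 31.3)² = 58.22²; (x + 43.6)² + (y − 40.5)² = 55.72².
Subtracting pairs of circle equations eliminates x²+y² and gives linear equations (the radical axes):
21.6 x − 137.0 y = -218.58
40.2 x + 6.6 y = -170.62
Solving the 2×2 system: x ≈ -4.4, y ≈ 0.9 km.

x ≈ -4.4 km, y ≈ 0.9 km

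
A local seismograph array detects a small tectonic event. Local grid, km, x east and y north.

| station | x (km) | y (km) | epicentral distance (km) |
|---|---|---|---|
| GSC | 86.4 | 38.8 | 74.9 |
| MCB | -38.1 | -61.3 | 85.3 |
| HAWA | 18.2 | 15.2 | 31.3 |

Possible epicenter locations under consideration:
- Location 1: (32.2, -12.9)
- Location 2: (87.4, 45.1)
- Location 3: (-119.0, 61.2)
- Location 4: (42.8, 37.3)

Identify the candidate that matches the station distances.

Location 1

For each candidate, compare |candidate − station| to the reported distance:
Location 1: residuals GSC 0.0, MCB 0.1, HAWA 0.1 → max 0.1 km
Location 2: residuals GSC 68.5, MCB 79.2, HAWA 44.1 → max 79.2 km
Location 3: residuals GSC 131.7, MCB 61.5, HAWA 113.4 → max 131.7 km
Location 4: residuals GSC 31.3, MCB 42.2, HAWA 1.8 → max 42.2 km
Only Location 1 has all residuals ≈ 0.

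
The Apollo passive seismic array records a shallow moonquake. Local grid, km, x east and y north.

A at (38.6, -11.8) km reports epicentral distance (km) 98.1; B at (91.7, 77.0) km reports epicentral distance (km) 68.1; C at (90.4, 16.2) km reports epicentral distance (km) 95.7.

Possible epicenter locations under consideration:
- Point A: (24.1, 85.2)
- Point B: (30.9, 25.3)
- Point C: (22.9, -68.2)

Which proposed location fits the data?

Point A

For each candidate, compare |candidate − station| to the reported distance:
Point A: residuals A 0.0, B 0.0, C 0.0 → max 0.0 km
Point B: residuals A 60.2, B 11.7, C 35.5 → max 60.2 km
Point C: residuals A 39.6, B 92.6, C 12.4 → max 92.6 km
Only Point A has all residuals ≈ 0.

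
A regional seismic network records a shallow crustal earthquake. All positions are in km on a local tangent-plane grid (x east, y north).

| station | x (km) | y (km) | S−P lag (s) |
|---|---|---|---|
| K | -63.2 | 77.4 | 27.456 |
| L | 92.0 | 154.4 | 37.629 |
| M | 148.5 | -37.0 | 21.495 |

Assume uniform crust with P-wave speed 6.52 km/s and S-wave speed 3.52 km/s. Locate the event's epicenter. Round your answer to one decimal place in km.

x ≈ 6.9 km, y ≈ -120.6 km

Distance from S−P lag: d = Δt · v_P v_S / (v_P − v_S) = Δt · (6.52·3.52)/(6.52−3.52) ≈ 7.6501·Δt.
So d_K = 210.04, d_L = 287.87, d_M = 164.44 km.
Circle about each station: (x + 63.2)² + (y − 77.4)² = 210.04²; (x − 92.0)² + (y − 154.4)² = 287.87²; (x − 148.5)² + (y + 37.0)² = 164.44².
Subtracting pairs of circle equations eliminates x²+y² and gives linear equations (the radical axes):
310.4 x + 154.0 y = -16433.98
423.4 x − 228.8 y = 30512.54
Solving the 2×2 system: x ≈ 6.9, y ≈ -120.6 km.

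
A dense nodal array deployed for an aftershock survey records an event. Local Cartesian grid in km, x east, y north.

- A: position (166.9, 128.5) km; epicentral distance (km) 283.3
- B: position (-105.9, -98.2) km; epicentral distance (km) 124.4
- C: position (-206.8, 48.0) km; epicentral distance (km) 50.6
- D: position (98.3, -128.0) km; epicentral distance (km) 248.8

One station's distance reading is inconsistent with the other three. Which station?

C

Solve using three stations at a time. Using A, B, D (subtract circle equations pairwise → linear system) gives (x, y) ≈ (-97.2, 25.9).
Distances from that point to each station vs reported:
  A: calculated 283.3 vs reported 283.3 → residual 0.0 km
  B: calculated 124.4 vs reported 124.4 → residual 0.0 km
  C: calculated 111.8 vs reported 50.6 → residual 61.2 km
  D: calculated 248.8 vs reported 248.8 → residual 0.0 km
A, B, D are mutually consistent (residuals ≈ 0); C is off by 61.2 km.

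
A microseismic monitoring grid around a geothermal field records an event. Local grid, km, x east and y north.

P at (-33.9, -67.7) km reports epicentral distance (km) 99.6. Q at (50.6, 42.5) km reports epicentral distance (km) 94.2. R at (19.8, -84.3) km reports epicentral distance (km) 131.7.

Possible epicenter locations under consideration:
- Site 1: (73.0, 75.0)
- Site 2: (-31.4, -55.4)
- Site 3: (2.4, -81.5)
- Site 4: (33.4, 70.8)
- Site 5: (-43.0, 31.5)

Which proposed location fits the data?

For each candidate, compare |candidate − station| to the reported distance:
Site 1: residuals P 78.7, Q 54.7, R 36.2 → max 78.7 km
Site 2: residuals P 87.0, Q 33.5, R 72.9 → max 87.0 km
Site 3: residuals P 60.8, Q 38.8, R 114.1 → max 114.1 km
Site 4: residuals P 54.4, Q 61.1, R 24.0 → max 61.1 km
Site 5: residuals P 0.0, Q 0.0, R 0.0 → max 0.0 km
Only Site 5 has all residuals ≈ 0.

Site 5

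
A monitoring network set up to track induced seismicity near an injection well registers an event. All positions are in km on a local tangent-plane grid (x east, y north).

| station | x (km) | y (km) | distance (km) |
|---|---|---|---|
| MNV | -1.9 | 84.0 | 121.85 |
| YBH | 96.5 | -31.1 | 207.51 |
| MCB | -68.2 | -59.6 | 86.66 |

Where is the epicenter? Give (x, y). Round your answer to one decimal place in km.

-104.9 km east, 18.9 km north

Circle about each station: (x + 1.9)² + (y − 84.0)² = 121.85²; (x − 96.5)² + (y + 31.1)² = 207.51²; (x + 68.2)² + (y + 59.6)² = 86.66².
Subtracting pairs of circle equations eliminates x²+y² and gives linear equations (the radical axes):
196.8 x − 230.2 y = -24993.13
-132.6 x − 287.2 y = 8481.26
Solving the 2×2 system: x ≈ -104.9, y ≈ 18.9 km.
Check against MNV (with the unrounded x, y): √((x + 1.9)²+(y − 84.0)²) = 121.84 ≈ 121.85 km. ✓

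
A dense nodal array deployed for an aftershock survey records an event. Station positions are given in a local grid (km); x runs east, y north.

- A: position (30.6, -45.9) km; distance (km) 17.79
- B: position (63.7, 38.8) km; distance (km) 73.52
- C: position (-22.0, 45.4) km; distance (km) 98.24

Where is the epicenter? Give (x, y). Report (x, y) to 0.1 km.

Circle about each station: (x − 30.6)² + (y + 45.9)² = 17.79²; (x − 63.7)² + (y − 38.8)² = 73.52²; (x + 22.0)² + (y − 45.4)² = 98.24².
Subtracting the A equation from the B and C equations removes the quadratic terms:
66.2 x + 169.4 y = -2568.75
-105.2 x + 182.6 y = -9832.62
Solving the 2×2 system: x ≈ 40.0, y ≈ -30.8 km.

40.0 km east, -30.8 km north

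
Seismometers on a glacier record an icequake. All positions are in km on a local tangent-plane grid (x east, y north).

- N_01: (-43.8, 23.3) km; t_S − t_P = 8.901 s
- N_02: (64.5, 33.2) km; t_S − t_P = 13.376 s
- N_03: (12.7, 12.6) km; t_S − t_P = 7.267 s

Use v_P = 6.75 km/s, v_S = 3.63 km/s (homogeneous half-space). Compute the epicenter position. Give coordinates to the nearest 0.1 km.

-11.9 km east, -38.9 km north

Distance from S−P lag: d = Δt · v_P v_S / (v_P − v_S) = Δt · (6.75·3.63)/(6.75−3.63) ≈ 7.8534·Δt.
So d_N_01 = 69.90, d_N_02 = 105.05, d_N_03 = 57.07 km.
Circle about each station: (x + 43.8)² + (y − 23.3)² = 69.90²; (x − 64.5)² + (y − 33.2)² = 105.05²; (x − 12.7)² + (y − 12.6)² = 57.07².
Subtracting the N_01 equation from the N_02 and N_03 equations removes the quadratic terms:
216.6 x + 19.8 y = -3348.33
113.0 x − 21.4 y = -512.25
Solving the 2×2 system: x ≈ -11.9, y ≈ -38.9 km.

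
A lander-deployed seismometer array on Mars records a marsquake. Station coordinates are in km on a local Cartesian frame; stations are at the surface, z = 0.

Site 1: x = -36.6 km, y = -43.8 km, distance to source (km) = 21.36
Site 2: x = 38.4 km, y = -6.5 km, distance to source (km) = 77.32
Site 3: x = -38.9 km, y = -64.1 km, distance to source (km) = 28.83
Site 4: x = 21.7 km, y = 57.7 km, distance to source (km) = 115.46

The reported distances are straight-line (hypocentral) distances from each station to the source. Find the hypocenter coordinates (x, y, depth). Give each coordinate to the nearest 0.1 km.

x ≈ -25.5 km, y ≈ -46.1 km, depth ≈ 18.1 km

Each station gives a sphere (x−x_i)² + (y−y_i)² + z² = d_i² (stations at z=0).
Subtracting the Site 1 sphere from Site 2 and Site 3: z² cancels, leaving linear equations in x and y:
150.0 x + 74.6 y = -7263.32
-4.6 x − 40.6 y = 1989.10
Solving: x ≈ -25.493, y ≈ -46.104 km (keep extra digits for the depth step; rounded: -25.5, -46.1).
Then from the Site 1 sphere: z² = 21.36² − (x + 36.6)² − (y + 43.8)² with x = -25.493, y = -46.104, so z ≈ 18.099 ≈ 18.1 km.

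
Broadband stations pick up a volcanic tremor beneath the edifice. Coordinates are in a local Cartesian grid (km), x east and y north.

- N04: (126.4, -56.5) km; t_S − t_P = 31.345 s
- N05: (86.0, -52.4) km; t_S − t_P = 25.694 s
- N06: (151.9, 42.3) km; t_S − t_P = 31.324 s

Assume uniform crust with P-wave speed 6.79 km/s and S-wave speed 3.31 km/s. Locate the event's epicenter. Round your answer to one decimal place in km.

-50.4 km east, 42.1 km north

Distance from S−P lag: d = Δt · v_P v_S / (v_P − v_S) = Δt · (6.79·3.31)/(6.79−3.31) ≈ 6.4583·Δt.
So d_N04 = 202.44, d_N05 = 165.94, d_N06 = 202.30 km.
Circle about each station: (x − 126.4)² + (y + 56.5)² = 202.44²; (x − 86.0)² + (y + 52.4)² = 165.94²; (x − 151.9)² + (y − 42.3)² = 202.30².
Subtracting pairs of circle equations eliminates x²+y² and gives linear equations (the radical axes):
-80.8 x + 8.2 y = 4418.42
51.0 x + 197.6 y = 5750.35
Solving the 2×2 system: x ≈ -50.4, y ≈ 42.1 km.
Check against N04 (with the unrounded x, y): √((x − 126.4)²+(y + 56.5)²) = 202.45 ≈ 202.44 km. ✓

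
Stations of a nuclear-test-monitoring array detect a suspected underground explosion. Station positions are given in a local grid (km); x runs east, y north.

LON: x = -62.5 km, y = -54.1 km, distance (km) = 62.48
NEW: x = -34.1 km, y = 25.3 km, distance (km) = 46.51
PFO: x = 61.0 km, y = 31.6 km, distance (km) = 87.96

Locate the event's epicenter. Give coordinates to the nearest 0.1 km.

Circle about each station: (x + 62.5)² + (y + 54.1)² = 62.48²; (x + 34.1)² + (y − 25.3)² = 46.51²; (x − 61.0)² + (y − 31.6)² = 87.96².
Subtracting pairs of circle equations eliminates x²+y² and gives linear equations (the radical axes):
56.8 x + 158.8 y = -3289.59
247.0 x + 171.4 y = -5946.71
Solving the 2×2 system: x ≈ -12.9, y ≈ -16.1 km.
Check against LON (with the unrounded x, y): √((x + 62.5)²+(y + 54.1)²) = 62.48 ≈ 62.48 km. ✓

x ≈ -12.9 km, y ≈ -16.1 km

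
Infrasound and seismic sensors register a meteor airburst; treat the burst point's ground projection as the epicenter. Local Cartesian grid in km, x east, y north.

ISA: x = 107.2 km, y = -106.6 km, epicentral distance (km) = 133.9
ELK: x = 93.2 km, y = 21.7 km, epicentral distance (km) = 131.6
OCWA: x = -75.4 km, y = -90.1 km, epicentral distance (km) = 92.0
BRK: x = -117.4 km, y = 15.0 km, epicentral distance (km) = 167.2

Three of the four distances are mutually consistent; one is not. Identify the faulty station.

ISA

Solve using three stations at a time. Using ELK, OCWA, BRK (subtract circle equations pairwise → linear system) gives (x, y) ≈ (16.4, -85.2).
Distances from that point to each station vs reported:
  ISA: calculated 93.2 vs reported 133.9 → residual 40.7 km
  ELK: calculated 131.6 vs reported 131.6 → residual 0.0 km
  OCWA: calculated 92.0 vs reported 92.0 → residual 0.0 km
  BRK: calculated 167.2 vs reported 167.2 → residual 0.0 km
ELK, OCWA, BRK are mutually consistent (residuals ≈ 0); ISA is off by 40.7 km.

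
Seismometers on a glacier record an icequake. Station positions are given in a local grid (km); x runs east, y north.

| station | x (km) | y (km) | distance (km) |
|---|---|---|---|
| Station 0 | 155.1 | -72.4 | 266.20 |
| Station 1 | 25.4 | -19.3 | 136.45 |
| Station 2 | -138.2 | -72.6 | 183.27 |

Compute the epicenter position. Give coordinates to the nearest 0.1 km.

-55.2 km east, 90.8 km north

Circle about each station: (x − 155.1)² + (y + 72.4)² = 266.20²; (x − 25.4)² + (y + 19.3)² = 136.45²; (x + 138.2)² + (y + 72.6)² = 183.27².
Subtracting pairs of circle equations eliminates x²+y² and gives linear equations (the radical axes):
-259.4 x + 106.2 y = 23963.72
-586.6 x − 0.4 y = 32346.78
Solving the 2×2 system: x ≈ -55.2, y ≈ 90.8 km.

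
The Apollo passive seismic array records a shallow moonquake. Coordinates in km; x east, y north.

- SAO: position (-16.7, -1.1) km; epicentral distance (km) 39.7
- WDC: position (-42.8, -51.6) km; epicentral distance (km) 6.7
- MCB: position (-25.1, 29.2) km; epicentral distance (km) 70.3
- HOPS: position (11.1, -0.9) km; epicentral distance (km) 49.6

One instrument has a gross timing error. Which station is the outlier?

Solve using three stations at a time. Using SAO, MCB, HOPS (subtract circle equations pairwise → linear system) gives (x, y) ≈ (-18.4, -40.8).
Distances from that point to each station vs reported:
  SAO: calculated 39.7 vs reported 39.7 → residual 0.0 km
  WDC: calculated 26.7 vs reported 6.7 → residual 20.0 km
  MCB: calculated 70.3 vs reported 70.3 → residual 0.0 km
  HOPS: calculated 49.6 vs reported 49.6 → residual 0.0 km
SAO, MCB, HOPS are mutually consistent (residuals ≈ 0); WDC is off by 20.0 km.

WDC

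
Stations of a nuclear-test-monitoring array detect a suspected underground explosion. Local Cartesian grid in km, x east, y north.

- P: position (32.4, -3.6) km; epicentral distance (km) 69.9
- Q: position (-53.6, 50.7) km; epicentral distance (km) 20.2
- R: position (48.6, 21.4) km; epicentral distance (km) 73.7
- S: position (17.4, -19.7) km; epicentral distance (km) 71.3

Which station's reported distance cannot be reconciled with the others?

Solve using three stations at a time. Using P, R, S (subtract circle equations pairwise → linear system) gives (x, y) ≈ (-23.1, 39.2).
Distances from that point to each station vs reported:
  P: calculated 70.0 vs reported 69.9 → residual 0.1 km
  Q: calculated 32.6 vs reported 20.2 → residual 12.4 km
  R: calculated 73.8 vs reported 73.7 → residual 0.1 km
  S: calculated 71.4 vs reported 71.3 → residual 0.1 km
P, R, S are mutually consistent (residuals ≈ 0); Q is off by 12.4 km.

Q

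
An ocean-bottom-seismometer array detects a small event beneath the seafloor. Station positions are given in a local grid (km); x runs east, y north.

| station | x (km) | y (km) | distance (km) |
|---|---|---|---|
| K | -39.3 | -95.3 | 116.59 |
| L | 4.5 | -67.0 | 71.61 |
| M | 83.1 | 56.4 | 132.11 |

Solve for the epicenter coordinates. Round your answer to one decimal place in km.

75.6 km east, -75.5 km north

Circle about each station: (x + 39.3)² + (y + 95.3)² = 116.59²; (x − 4.5)² + (y + 67.0)² = 71.61²; (x − 83.1)² + (y − 56.4)² = 132.11².
Subtracting the K equation from the L and M equations removes the quadratic terms:
87.6 x + 56.6 y = 2347.91
244.8 x + 303.4 y = -4399.83
Solving the 2×2 system: x ≈ 75.6, y ≈ -75.5 km.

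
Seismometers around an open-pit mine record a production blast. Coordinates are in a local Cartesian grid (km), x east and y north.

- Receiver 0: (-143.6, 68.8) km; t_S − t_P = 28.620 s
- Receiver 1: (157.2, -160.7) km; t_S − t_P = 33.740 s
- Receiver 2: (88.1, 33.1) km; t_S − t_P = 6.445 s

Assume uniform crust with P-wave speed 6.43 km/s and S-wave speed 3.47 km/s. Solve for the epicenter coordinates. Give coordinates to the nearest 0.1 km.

x ≈ 71.9 km, y ≈ 78.9 km

Distance from S−P lag: d = Δt · v_P v_S / (v_P − v_S) = Δt · (6.43·3.47)/(6.43−3.47) ≈ 7.5379·Δt.
So d_Receiver 0 = 215.73, d_Receiver 1 = 254.33, d_Receiver 2 = 48.58 km.
Circle about each station: (x + 143.6)² + (y − 68.8)² = 215.73²; (x − 157.2)² + (y + 160.7)² = 254.33²; (x − 88.1)² + (y − 33.1)² = 48.58².
Subtracting pairs of circle equations eliminates x²+y² and gives linear equations (the radical axes):
601.6 x − 459.0 y = 7037.61
463.4 x − 71.4 y = 27682.24
Solving the 2×2 system: x ≈ 71.9, y ≈ 78.9 km.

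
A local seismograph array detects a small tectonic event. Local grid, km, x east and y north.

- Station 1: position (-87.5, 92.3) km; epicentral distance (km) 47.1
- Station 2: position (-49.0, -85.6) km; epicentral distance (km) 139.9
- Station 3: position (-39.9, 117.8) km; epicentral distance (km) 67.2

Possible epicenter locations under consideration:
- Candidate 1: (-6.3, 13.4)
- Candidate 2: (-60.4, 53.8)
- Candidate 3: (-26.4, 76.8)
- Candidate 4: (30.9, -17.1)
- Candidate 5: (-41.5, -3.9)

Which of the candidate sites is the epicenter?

For each candidate, compare |candidate − station| to the reported distance:
Candidate 1: residuals Station 1 66.1, Station 2 32.1, Station 3 42.5 → max 66.1 km
Candidate 2: residuals Station 1 0.0, Station 2 0.0, Station 3 0.0 → max 0.0 km
Candidate 3: residuals Station 1 15.9, Station 2 24.1, Station 3 24.0 → max 24.1 km
Candidate 4: residuals Station 1 114.1, Station 2 34.7, Station 3 85.2 → max 114.1 km
Candidate 5: residuals Station 1 59.5, Station 2 57.9, Station 3 54.5 → max 59.5 km
Only Candidate 2 has all residuals ≈ 0.

Candidate 2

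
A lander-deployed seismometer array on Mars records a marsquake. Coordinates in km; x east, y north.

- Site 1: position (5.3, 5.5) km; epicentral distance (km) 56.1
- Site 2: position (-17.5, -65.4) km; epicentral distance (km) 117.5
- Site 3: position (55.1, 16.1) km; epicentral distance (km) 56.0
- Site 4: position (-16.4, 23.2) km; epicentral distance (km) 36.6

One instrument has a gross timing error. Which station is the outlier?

Solve using three stations at a time. Using Site 2, Site 3, Site 4 (subtract circle equations pairwise → linear system) gives (x, y) ≈ (9.7, 48.9).
Distances from that point to each station vs reported:
  Site 1: calculated 43.6 vs reported 56.1 → residual 12.5 km
  Site 2: calculated 117.5 vs reported 117.5 → residual 0.0 km
  Site 3: calculated 56.0 vs reported 56.0 → residual 0.0 km
  Site 4: calculated 36.6 vs reported 36.6 → residual 0.0 km
Site 2, Site 3, Site 4 are mutually consistent (residuals ≈ 0); Site 1 is off by 12.5 km.

Site 1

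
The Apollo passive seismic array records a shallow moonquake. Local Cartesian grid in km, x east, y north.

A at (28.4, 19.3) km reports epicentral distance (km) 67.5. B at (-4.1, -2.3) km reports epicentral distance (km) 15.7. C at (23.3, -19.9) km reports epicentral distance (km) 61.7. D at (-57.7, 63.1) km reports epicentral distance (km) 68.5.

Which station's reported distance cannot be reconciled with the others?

B

Solve using three stations at a time. Using A, C, D (subtract circle equations pairwise → linear system) gives (x, y) ≈ (-35.8, -1.8).
Distances from that point to each station vs reported:
  A: calculated 67.6 vs reported 67.5 → residual 0.1 km
  B: calculated 31.7 vs reported 15.7 → residual 16.0 km
  C: calculated 61.8 vs reported 61.7 → residual 0.1 km
  D: calculated 68.6 vs reported 68.5 → residual 0.1 km
A, C, D are mutually consistent (residuals ≈ 0); B is off by 16.0 km.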